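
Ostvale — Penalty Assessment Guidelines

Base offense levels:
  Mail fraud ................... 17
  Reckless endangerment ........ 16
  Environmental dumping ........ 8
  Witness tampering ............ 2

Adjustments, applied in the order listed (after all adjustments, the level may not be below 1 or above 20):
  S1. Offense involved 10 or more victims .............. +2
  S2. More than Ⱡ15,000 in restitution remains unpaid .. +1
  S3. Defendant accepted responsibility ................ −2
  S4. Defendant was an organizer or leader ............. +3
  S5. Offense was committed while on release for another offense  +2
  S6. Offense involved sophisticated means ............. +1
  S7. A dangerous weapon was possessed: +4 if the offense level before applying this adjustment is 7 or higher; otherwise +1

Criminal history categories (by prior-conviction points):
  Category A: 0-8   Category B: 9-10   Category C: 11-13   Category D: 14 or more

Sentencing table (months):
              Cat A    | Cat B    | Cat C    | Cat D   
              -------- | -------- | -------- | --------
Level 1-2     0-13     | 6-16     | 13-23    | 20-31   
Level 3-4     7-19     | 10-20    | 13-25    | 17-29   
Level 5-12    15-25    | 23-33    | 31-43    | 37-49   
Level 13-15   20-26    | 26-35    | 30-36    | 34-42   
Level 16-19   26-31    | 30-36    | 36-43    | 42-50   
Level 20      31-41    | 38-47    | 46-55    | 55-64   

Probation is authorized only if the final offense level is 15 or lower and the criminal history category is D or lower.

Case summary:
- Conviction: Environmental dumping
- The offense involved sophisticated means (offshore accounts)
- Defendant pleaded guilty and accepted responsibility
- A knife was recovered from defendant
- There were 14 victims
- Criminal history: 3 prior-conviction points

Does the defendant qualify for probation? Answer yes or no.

Base offense level for environmental dumping: 8.
S1 applies: 8 + 2 = 10.
S3 applies: 10 − 2 = 8.
S5 does not apply.
S6 applies: 8 + 1 = 9.
S7 applies (level before this adjustment is 9 ≥ 7, so +4): 9 + 4 = 13.
Final offense level: 13.
Criminal history: 3 prior points → Category A (0-8).
Level 13 falls in the 13-15 band.
Grid: Level 13-15 × Category A = 20-26 months.
Probation check: level 13 ≤ 15 and category A ≤ D → eligible.

Yes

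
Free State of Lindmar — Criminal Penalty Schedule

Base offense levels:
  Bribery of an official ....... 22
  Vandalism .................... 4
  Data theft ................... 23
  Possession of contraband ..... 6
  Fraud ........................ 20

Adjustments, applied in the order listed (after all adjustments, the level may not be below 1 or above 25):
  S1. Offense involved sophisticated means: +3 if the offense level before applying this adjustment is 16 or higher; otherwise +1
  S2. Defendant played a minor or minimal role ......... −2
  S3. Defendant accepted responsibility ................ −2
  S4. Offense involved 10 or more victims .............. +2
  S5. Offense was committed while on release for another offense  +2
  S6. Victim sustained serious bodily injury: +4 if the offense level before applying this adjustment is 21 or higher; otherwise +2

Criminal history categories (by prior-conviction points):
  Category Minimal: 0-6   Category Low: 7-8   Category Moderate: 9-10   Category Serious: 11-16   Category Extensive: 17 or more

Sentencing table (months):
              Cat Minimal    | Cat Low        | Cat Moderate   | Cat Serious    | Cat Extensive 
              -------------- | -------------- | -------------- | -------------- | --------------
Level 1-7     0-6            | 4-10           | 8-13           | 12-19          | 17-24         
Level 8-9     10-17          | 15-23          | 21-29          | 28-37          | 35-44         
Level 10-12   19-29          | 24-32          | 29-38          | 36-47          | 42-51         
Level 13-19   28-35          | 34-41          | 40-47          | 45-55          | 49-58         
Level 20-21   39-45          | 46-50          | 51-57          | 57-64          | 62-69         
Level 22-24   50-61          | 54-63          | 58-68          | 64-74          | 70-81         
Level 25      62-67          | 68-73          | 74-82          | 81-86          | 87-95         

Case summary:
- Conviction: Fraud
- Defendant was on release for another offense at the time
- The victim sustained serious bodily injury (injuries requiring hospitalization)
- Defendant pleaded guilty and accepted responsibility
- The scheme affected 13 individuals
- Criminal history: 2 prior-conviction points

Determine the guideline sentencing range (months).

62-67 months

Base offense level for fraud: 20.
S3 applies: 20 − 2 = 18.
S4 applies: 18 + 2 = 20.
S5 applies: 20 + 2 = 22.
S6 applies (level before this adjustment is 22 ≥ 21, so +4): 22 + 4 = 26.
Level 26 exceeds the maximum of 25; capped at 25.
Final offense level: 25.
Criminal history: 2 prior points → Category Minimal (0-6).
Level 25 falls in the 25 band.
Grid: Level 25 × Category Minimal = 62-67 months.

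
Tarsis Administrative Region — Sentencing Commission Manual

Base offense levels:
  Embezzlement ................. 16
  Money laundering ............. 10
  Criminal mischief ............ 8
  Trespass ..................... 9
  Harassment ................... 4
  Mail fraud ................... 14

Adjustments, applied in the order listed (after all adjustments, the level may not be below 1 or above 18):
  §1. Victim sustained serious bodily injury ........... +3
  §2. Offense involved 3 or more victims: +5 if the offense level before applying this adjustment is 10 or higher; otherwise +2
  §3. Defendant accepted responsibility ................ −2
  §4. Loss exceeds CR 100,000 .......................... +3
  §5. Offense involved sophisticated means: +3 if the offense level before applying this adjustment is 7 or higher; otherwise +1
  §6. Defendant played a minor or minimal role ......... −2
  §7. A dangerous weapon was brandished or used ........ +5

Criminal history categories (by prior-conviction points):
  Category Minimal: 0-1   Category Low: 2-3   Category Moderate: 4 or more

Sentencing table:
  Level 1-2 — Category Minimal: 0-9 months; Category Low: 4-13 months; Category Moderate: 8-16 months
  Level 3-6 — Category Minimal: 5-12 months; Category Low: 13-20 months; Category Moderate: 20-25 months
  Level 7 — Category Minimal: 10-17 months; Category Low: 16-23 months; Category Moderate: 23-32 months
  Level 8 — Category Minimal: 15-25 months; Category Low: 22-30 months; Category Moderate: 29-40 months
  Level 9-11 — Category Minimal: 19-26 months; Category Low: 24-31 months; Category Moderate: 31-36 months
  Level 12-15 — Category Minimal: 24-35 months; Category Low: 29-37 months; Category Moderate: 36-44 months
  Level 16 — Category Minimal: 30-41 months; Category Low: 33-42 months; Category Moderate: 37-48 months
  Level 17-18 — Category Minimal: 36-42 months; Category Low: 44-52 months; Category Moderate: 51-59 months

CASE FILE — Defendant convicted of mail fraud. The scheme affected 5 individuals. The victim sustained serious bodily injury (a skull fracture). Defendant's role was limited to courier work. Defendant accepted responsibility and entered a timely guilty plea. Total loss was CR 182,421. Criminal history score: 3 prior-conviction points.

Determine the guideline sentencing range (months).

44-52 months

Base offense level for mail fraud: 14.
§1 applies: 14 + 3 = 17.
§2 applies (level before this adjustment is 17 ≥ 10, so +5): 17 + 5 = 22.
§3 applies: 22 − 2 = 20.
§4 applies: 20 + 3 = 23.
§6 applies: 23 − 2 = 21.
§7 does not apply.
Level 21 exceeds the maximum of 18; capped at 18.
Final offense level: 18.
Criminal history: 3 prior points → Category Low (2-3).
Level 18 falls in the 17-18 band.
Grid: Level 17-18 × Category Low = 44-52 months.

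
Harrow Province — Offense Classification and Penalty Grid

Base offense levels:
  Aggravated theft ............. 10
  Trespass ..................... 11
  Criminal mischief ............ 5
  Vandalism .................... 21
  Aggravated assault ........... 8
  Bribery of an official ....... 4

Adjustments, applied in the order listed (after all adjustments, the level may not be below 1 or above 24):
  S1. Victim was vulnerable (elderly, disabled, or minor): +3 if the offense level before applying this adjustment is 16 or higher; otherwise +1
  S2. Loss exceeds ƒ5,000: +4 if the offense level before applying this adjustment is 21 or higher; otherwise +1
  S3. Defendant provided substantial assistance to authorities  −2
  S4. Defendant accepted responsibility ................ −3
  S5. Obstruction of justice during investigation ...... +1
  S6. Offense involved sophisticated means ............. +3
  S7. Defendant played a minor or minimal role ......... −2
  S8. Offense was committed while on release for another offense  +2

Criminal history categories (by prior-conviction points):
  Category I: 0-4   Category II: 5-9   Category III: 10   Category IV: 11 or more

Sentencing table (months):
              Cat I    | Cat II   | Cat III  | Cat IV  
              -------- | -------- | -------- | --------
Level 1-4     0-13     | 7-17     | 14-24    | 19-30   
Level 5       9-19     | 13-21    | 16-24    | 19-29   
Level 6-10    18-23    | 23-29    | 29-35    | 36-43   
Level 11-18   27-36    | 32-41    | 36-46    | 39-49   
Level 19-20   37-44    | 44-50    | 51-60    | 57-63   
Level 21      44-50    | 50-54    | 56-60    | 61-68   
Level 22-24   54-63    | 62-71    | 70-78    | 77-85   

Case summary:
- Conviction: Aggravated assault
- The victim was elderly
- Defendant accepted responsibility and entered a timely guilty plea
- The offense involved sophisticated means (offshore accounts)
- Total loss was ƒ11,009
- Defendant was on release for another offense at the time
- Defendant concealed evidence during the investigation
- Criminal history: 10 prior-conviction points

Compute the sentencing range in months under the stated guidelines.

36-46 months

Base offense level for aggravated assault: 8.
S1 applies (level before this adjustment is 8 < 16, so +1): 8 + 1 = 9.
S2 applies (level before this adjustment is 9 < 21, so +1): 9 + 1 = 10.
S3 does not apply.
S4 applies: 10 − 3 = 7.
S5 applies: 7 + 1 = 8.
S6 applies: 8 + 3 = 11.
S8 applies: 11 + 2 = 13.
Final offense level: 13.
Criminal history: 10 prior points → Category III (10).
Level 13 falls in the 11-18 band.
Grid: Level 11-18 × Category III = 36-46 months.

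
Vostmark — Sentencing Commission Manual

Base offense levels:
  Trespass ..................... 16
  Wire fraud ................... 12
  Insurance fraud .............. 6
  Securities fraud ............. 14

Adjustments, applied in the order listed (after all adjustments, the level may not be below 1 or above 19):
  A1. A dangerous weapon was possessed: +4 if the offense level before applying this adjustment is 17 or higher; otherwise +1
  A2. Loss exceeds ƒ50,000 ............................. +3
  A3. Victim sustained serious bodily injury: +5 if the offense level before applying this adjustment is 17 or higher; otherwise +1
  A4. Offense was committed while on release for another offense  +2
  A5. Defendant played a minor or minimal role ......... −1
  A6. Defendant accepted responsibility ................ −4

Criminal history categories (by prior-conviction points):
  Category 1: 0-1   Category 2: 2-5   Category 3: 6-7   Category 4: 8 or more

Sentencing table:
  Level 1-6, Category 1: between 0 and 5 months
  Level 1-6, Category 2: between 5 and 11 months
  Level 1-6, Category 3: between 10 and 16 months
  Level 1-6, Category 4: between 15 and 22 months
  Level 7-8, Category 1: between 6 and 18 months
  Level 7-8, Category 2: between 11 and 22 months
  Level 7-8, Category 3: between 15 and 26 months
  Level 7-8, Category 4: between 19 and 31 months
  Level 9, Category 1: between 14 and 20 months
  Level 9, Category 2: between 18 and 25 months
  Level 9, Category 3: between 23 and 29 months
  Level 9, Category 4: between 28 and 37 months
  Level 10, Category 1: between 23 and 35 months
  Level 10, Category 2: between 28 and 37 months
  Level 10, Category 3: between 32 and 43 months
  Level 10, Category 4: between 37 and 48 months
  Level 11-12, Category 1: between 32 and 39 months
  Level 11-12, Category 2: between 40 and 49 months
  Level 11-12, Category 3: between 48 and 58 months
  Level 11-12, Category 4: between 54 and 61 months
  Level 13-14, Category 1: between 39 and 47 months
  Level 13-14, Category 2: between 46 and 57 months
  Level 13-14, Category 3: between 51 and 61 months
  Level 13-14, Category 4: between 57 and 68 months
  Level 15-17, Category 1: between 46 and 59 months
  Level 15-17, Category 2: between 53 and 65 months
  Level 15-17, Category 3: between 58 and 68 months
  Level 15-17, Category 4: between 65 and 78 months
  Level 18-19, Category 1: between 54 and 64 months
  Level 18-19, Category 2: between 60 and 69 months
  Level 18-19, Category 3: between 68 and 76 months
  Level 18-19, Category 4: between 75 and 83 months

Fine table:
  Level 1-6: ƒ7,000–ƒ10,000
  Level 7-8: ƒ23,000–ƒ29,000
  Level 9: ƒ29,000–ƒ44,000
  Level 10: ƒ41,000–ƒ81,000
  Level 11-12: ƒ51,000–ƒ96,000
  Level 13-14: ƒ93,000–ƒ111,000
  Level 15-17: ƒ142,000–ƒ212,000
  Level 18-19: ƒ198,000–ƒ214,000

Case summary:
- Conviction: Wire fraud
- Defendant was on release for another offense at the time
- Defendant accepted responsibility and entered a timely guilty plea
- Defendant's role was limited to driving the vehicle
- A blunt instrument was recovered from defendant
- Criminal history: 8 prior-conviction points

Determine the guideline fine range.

Base offense level for wire fraud: 12.
A1 applies (level before this adjustment is 12 < 17, so +1): 12 + 1 = 13.
A3 does not apply.
A4 applies: 13 + 2 = 15.
A5 applies: 15 − 1 = 14.
A6 applies: 14 − 4 = 10.
Final offense level: 10.
Level 10 falls in the 10 band.
Fine table: Level 10 → ƒ41,000–ƒ81,000.

ƒ41,000–ƒ81,000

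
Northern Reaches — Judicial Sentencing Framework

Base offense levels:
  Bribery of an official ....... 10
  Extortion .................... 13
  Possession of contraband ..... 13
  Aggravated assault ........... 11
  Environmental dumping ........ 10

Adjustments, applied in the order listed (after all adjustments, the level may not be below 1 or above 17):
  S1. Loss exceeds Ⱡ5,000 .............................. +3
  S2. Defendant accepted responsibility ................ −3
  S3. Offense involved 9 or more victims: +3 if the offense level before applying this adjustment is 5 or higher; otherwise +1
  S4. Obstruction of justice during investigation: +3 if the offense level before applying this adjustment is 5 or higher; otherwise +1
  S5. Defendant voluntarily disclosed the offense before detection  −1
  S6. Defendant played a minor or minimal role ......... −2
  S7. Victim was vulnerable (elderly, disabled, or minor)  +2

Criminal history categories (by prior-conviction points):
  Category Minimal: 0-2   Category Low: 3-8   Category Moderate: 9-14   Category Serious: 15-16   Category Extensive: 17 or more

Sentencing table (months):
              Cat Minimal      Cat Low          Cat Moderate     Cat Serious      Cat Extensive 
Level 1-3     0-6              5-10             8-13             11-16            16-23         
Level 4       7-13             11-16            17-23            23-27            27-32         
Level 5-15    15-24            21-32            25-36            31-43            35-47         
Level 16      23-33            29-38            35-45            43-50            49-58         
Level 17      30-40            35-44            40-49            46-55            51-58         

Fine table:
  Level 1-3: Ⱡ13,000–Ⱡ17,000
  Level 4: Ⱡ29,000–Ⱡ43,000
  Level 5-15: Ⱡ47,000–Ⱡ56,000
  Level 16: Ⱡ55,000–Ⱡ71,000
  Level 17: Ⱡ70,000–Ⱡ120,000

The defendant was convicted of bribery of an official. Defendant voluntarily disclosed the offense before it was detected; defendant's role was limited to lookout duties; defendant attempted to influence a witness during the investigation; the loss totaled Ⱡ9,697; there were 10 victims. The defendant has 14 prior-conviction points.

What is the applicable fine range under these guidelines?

Ⱡ55,000–Ⱡ71,000

Base offense level for bribery of an official: 10.
S1 applies: 10 + 3 = 13.
S2 does not apply.
S3 applies (level before this adjustment is 13 ≥ 5, so +3): 13 + 3 = 16.
S4 applies (level before this adjustment is 16 ≥ 5, so +3): 16 + 3 = 19.
S5 applies: 19 − 1 = 18.
S6 applies: 18 − 2 = 16.
S7 does not apply.
Final offense level: 16.
Level 16 falls in the 16 band.
Fine table: Level 16 → Ⱡ55,000–Ⱡ71,000.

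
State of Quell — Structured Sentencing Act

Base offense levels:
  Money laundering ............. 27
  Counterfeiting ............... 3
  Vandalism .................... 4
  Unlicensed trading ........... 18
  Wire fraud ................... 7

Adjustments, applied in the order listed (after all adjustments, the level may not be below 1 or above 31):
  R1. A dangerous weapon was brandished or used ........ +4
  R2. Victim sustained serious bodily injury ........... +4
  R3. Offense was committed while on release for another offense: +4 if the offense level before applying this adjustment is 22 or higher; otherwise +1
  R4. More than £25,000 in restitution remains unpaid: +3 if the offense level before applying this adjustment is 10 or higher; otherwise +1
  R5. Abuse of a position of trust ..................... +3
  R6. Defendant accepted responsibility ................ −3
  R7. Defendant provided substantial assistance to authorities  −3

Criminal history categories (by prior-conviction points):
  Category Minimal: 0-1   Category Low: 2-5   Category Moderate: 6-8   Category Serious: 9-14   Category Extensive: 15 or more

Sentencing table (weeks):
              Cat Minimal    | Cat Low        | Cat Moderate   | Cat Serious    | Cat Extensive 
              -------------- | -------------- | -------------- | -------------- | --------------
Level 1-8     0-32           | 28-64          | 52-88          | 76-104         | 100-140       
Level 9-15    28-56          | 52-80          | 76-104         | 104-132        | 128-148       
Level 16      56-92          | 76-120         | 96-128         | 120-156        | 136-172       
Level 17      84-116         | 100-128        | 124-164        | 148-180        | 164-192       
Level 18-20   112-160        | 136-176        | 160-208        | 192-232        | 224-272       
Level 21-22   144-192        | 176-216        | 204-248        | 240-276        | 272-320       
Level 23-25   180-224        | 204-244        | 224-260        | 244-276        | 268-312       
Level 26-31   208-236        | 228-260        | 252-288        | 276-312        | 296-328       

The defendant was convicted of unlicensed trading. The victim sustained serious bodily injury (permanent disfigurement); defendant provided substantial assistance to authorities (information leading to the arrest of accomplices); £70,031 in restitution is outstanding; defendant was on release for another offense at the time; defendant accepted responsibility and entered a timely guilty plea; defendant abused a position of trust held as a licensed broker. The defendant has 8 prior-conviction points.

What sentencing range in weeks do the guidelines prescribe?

252-288 weeks

Base offense level for unlicensed trading: 18.
R2 applies: 18 + 4 = 22.
R3 applies (level before this adjustment is 22 ≥ 22, so +4): 22 + 4 = 26.
R4 applies (level before this adjustment is 26 ≥ 10, so +3): 26 + 3 = 29.
R5 applies: 29 + 3 = 32.
R6 applies: 32 − 3 = 29.
R7 applies: 29 − 3 = 26.
Final offense level: 26.
Criminal history: 8 prior points → Category Moderate (6-8).
Level 26 falls in the 26-31 band.
Grid: Level 26-31 × Category Moderate = 252-288 weeks.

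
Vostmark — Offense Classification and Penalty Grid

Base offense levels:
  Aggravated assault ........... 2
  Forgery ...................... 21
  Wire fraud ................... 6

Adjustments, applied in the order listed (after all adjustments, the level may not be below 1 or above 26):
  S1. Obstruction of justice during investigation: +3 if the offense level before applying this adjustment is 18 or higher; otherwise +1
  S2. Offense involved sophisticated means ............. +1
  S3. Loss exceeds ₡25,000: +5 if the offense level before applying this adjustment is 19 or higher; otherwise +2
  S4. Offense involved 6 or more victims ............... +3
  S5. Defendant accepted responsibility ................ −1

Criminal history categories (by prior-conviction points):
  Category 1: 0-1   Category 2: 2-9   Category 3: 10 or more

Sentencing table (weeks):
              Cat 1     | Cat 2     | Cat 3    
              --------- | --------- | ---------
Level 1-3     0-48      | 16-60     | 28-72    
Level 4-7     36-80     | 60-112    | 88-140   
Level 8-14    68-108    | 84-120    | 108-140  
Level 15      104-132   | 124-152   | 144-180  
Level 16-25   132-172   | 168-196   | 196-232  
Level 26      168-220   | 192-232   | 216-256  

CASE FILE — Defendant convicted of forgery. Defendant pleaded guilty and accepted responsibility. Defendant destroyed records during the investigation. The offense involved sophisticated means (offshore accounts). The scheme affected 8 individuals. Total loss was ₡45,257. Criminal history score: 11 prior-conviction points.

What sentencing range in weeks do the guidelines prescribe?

216-256 weeks

Base offense level for forgery: 21.
S1 applies (level before this adjustment is 21 ≥ 18, so +3): 21 + 3 = 24.
S2 applies: 24 + 1 = 25.
S3 applies (level before this adjustment is 25 ≥ 19, so +5): 25 + 5 = 30.
S4 applies: 30 + 3 = 33.
S5 applies: 33 − 1 = 32.
Level 32 exceeds the maximum of 26; capped at 26.
Final offense level: 26.
Criminal history: 11 prior points → Category 3 (10+).
Level 26 falls in the 26 band.
Grid: Level 26 × Category 3 = 216-256 weeks.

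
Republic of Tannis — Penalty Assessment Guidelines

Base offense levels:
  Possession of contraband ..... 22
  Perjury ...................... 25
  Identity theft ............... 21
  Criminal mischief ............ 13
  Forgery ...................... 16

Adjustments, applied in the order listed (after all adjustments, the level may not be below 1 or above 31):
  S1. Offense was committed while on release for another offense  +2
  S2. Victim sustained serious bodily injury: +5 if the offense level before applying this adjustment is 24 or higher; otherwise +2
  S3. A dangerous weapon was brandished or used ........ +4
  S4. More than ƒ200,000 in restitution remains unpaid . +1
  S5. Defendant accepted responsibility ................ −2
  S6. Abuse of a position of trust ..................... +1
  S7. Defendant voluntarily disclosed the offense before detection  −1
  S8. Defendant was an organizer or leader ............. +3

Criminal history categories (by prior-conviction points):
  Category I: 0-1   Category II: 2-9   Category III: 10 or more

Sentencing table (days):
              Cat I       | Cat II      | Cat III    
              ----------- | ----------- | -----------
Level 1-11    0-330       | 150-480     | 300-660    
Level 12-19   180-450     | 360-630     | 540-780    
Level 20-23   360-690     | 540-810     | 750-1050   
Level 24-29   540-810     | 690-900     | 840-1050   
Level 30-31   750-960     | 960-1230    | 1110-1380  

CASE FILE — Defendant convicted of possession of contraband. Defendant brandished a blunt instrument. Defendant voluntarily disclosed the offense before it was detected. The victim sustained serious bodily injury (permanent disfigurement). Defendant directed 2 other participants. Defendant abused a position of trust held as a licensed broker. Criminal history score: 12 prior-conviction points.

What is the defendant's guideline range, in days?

Base offense level for possession of contraband: 22.
S2 applies (level before this adjustment is 22 < 24, so +2): 22 + 2 = 24.
S3 applies: 24 + 4 = 28.
S4 does not apply.
S5 does not apply.
S6 applies: 28 + 1 = 29.
S7 applies: 29 − 1 = 28.
S8 applies: 28 + 3 = 31.
Final offense level: 31.
Criminal history: 12 prior points → Category III (10+).
Level 31 falls in the 30-31 band.
Grid: Level 30-31 × Category III = 1110-1380 days.

1110-1380 days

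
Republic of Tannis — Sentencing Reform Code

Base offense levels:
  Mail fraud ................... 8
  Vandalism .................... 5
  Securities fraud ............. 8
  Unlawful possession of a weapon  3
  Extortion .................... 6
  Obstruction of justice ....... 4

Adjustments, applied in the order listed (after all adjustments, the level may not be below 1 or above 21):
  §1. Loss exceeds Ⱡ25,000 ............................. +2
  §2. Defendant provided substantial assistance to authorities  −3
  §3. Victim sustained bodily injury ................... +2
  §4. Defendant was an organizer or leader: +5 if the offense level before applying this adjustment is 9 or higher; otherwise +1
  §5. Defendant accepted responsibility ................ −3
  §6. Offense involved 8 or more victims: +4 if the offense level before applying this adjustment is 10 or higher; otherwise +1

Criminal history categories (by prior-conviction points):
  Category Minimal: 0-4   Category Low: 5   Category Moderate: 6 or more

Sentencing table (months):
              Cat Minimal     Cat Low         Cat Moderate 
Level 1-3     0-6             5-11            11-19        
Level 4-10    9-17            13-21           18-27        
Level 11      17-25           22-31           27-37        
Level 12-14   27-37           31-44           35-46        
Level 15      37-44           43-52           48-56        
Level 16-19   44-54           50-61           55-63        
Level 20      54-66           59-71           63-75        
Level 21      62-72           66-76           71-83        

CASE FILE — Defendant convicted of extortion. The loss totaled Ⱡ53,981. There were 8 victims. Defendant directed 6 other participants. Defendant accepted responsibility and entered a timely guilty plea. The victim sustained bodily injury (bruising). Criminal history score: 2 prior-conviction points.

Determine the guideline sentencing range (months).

44-54 months

Base offense level for extortion: 6.
§1 applies: 6 + 2 = 8.
§3 applies: 8 + 2 = 10.
§4 applies (level before this adjustment is 10 ≥ 9, so +5): 10 + 5 = 15.
§5 applies: 15 − 3 = 12.
§6 applies (level before this adjustment is 12 ≥ 10, so +4): 12 + 4 = 16.
Final offense level: 16.
Criminal history: 2 prior points → Category Minimal (0-4).
Level 16 falls in the 16-19 band.
Grid: Level 16-19 × Category Minimal = 44-54 months.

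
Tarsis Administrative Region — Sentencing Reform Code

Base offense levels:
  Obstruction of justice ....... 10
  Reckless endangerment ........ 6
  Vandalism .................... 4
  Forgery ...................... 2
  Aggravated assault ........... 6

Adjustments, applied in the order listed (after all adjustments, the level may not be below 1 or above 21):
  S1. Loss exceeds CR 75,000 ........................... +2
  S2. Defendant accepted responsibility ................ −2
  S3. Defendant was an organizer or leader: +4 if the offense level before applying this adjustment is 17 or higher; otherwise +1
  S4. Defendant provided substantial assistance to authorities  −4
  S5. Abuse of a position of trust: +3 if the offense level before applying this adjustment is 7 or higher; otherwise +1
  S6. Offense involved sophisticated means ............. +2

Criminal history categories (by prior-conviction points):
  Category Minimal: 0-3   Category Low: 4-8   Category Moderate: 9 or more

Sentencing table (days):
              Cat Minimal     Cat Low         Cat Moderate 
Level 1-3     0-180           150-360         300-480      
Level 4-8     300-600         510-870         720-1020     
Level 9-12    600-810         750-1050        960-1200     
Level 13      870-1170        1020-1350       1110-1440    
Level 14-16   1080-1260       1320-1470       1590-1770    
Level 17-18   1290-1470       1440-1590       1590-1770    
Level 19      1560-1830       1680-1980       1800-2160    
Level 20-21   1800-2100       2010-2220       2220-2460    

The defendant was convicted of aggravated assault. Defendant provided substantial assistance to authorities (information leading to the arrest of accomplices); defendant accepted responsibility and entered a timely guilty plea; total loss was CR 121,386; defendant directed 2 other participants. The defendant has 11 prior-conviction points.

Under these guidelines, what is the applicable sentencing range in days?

300-480 days

Base offense level for aggravated assault: 6.
S1 applies: 6 + 2 = 8.
S2 applies: 8 − 2 = 6.
S3 applies (level before this adjustment is 6 < 17, so +1): 6 + 1 = 7.
S4 applies: 7 − 4 = 3.
Final offense level: 3.
Criminal history: 11 prior points → Category Moderate (9+).
Level 3 falls in the 1-3 band.
Grid: Level 1-3 × Category Moderate = 300-480 days.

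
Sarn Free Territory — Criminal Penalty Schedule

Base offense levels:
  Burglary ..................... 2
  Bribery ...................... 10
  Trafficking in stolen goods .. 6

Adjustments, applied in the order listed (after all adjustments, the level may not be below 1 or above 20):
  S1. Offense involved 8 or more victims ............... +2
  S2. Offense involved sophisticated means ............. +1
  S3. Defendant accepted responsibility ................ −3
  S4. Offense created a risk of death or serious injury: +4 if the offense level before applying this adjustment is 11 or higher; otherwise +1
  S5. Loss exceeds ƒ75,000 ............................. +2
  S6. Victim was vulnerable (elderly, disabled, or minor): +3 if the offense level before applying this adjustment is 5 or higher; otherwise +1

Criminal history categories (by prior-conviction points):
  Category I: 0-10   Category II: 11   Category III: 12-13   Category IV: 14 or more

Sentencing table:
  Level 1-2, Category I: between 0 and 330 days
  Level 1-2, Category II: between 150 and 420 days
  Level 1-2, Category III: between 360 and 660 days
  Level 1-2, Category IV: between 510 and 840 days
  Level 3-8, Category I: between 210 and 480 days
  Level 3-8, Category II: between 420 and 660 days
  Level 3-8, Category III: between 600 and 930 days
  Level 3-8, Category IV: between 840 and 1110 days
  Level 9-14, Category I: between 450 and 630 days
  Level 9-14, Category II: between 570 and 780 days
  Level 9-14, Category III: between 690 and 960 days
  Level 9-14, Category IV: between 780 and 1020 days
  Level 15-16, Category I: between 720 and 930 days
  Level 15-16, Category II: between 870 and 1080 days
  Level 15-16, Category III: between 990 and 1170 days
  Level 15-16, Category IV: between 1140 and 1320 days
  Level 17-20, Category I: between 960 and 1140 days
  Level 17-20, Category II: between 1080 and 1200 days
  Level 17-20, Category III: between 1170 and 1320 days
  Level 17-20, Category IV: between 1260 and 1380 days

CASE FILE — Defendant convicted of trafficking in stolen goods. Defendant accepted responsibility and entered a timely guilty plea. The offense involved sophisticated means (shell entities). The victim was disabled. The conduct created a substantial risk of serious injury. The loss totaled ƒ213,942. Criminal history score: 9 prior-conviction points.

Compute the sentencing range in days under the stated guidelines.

Base offense level for trafficking in stolen goods: 6.
S1 does not apply.
S2 applies: 6 + 1 = 7.
S3 applies: 7 − 3 = 4.
S4 applies (level before this adjustment is 4 < 11, so +1): 4 + 1 = 5.
S5 applies: 5 + 2 = 7.
S6 applies (level before this adjustment is 7 ≥ 5, so +3): 7 + 3 = 10.
Final offense level: 10.
Criminal history: 9 prior points → Category I (0-10).
Level 10 falls in the 9-14 band.
Grid: Level 9-14 × Category I = 450-630 days.

450-630 days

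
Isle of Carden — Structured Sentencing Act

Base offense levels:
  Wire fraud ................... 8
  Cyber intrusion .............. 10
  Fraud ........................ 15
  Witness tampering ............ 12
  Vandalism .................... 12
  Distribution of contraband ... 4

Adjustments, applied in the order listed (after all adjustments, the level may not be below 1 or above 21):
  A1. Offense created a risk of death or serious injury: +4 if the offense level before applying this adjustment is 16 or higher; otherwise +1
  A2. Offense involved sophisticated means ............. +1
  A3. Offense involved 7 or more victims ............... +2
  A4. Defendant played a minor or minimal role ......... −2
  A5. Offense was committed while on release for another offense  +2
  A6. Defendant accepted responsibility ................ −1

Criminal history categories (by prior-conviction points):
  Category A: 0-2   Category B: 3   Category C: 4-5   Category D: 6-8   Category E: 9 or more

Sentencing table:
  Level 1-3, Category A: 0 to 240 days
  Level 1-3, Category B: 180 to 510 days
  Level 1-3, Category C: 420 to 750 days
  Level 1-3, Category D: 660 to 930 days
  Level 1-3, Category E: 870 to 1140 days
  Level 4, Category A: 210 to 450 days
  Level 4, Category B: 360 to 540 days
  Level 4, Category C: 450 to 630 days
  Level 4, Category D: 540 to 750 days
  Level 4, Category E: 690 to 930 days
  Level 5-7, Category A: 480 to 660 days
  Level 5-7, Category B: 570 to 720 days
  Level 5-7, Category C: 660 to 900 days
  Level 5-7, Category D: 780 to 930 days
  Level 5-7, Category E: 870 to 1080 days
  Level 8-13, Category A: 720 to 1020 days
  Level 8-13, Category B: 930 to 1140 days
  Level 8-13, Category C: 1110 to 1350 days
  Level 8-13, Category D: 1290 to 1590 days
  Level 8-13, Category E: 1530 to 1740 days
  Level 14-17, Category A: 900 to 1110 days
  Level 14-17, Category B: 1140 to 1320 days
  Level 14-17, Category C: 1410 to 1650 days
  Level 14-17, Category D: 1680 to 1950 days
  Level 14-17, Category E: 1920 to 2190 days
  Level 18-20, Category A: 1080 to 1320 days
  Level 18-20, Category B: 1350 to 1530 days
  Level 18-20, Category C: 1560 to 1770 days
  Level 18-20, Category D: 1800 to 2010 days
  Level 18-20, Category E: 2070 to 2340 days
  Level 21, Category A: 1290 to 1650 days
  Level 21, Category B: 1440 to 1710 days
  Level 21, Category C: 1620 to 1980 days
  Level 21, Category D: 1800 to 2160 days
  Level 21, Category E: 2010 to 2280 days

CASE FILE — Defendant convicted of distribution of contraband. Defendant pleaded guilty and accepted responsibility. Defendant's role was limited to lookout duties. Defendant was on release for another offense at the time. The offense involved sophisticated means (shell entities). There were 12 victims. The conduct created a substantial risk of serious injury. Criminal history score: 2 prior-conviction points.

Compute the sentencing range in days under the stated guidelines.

Base offense level for distribution of contraband: 4.
A1 applies (level before this adjustment is 4 < 16, so +1): 4 + 1 = 5.
A2 applies: 5 + 1 = 6.
A3 applies: 6 + 2 = 8.
A4 applies: 8 − 2 = 6.
A5 applies: 6 + 2 = 8.
A6 applies: 8 − 1 = 7.
Final offense level: 7.
Criminal history: 2 prior points → Category A (0-2).
Level 7 falls in the 5-7 band.
Grid: Level 5-7 × Category A = 480-660 days.

480-660 days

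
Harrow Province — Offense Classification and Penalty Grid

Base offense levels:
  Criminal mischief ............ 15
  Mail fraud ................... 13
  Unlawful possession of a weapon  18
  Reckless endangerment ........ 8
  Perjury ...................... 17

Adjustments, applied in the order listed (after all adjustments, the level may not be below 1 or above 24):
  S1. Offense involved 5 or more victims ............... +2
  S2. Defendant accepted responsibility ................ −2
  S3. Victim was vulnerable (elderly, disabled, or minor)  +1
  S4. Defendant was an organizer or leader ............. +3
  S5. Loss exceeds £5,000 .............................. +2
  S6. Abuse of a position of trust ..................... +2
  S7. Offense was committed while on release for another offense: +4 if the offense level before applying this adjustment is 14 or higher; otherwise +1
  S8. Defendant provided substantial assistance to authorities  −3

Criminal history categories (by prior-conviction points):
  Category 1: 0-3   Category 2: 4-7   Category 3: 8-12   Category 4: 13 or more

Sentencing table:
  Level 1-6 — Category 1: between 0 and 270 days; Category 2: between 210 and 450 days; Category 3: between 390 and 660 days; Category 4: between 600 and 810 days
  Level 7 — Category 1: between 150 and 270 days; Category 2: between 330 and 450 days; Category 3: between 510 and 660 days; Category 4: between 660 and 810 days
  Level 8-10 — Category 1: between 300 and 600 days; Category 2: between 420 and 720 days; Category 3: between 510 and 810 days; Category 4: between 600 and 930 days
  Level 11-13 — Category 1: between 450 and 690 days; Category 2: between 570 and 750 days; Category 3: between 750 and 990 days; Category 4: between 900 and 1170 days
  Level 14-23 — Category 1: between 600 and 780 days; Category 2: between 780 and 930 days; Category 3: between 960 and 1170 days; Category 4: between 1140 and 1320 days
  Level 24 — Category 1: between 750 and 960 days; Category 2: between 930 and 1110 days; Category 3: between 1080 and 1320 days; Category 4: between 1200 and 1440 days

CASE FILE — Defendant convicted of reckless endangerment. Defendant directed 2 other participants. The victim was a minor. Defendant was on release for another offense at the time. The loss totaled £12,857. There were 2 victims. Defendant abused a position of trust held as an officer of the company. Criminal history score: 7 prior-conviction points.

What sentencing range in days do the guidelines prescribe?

780-930 days

Base offense level for reckless endangerment: 8.
S2 does not apply.
S3 applies: 8 + 1 = 9.
S4 applies: 9 + 3 = 12.
S5 applies: 12 + 2 = 14.
S6 applies: 14 + 2 = 16.
S7 applies (level before this adjustment is 16 ≥ 14, so +4): 16 + 4 = 20.
Final offense level: 20.
Criminal history: 7 prior points → Category 2 (4-7).
Level 20 falls in the 14-23 band.
Grid: Level 14-23 × Category 2 = 780-930 days.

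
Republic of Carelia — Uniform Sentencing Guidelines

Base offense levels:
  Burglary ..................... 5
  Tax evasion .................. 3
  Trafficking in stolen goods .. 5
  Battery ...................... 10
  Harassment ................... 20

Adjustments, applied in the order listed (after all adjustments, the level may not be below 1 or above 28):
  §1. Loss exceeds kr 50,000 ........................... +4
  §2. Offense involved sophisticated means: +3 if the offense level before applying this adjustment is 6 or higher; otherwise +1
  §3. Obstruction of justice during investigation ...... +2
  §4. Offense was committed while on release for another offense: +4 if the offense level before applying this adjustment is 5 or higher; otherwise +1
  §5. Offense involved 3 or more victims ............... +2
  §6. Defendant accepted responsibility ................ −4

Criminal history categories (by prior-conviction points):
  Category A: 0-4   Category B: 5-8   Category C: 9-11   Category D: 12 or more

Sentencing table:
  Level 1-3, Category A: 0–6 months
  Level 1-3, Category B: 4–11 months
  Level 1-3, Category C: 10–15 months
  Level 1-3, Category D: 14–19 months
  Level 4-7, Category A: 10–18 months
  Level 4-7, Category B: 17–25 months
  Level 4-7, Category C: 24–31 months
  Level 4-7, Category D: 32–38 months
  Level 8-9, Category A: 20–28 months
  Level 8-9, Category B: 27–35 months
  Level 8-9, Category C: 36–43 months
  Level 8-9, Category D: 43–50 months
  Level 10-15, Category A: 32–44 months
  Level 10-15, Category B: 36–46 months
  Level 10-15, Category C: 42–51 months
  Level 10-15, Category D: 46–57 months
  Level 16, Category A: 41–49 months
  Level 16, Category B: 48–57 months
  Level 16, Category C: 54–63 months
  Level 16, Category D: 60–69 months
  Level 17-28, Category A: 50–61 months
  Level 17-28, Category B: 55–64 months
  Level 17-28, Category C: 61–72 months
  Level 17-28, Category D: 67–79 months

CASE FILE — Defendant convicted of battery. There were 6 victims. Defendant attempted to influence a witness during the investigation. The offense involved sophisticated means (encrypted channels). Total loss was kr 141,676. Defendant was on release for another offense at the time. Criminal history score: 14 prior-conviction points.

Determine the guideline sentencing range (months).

Base offense level for battery: 10.
§1 applies: 10 + 4 = 14.
§2 applies (level before this adjustment is 14 ≥ 6, so +3): 14 + 3 = 17.
§3 applies: 17 + 2 = 19.
§4 applies (level before this adjustment is 19 ≥ 5, so +4): 19 + 4 = 23.
§5 applies: 23 + 2 = 25.
§6 does not apply.
Final offense level: 25.
Criminal history: 14 prior points → Category D (12+).
Level 25 falls in the 17-28 band.
Grid: Level 17-28 × Category D = 67-79 months.

67-79 months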